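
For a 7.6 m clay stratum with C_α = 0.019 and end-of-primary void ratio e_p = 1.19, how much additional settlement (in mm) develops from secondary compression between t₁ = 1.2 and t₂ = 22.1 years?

S_s ≈ 83.4 mm

Secondary compression: S_s = C_α·H/(1+e_p)·log₁₀(t₂/t₁)
S_s = 0.019×7.6/(1+1.19)×log₁₀(22.1/1.2)
    = 0.06594 × 1.265 = 0.08342 m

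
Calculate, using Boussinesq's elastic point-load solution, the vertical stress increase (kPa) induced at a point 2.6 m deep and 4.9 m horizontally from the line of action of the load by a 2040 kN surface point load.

Δσ_z ≈ 3.26 kPa

Boussinesq vertical stress below a point load on an elastic half-space:
Δσ_z = 3P/(2πz²) · [1 + (r/z)²]^(−5/2)
r/z = 4.9/2.6 = 1.8846; [1+(r/z)²]^(−5/2) = 0.022623.
Δσ_z = 3×2040/(2π×2.6²) × 0.022623 = 144.09 × 0.022623 = 3.26 kPa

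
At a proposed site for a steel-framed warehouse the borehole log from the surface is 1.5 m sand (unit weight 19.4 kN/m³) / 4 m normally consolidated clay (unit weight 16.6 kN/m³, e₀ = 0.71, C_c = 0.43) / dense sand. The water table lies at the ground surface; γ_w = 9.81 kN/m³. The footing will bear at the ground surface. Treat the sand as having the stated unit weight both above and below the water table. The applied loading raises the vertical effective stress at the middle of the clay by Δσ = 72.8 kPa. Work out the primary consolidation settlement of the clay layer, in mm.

Mid-depth of clay below the ground surface: z = 1.5 + 4/2 = 3.5 m.
Total vertical stress at mid-clay: σ_v = 19.4×1.5 + 16.6×2 = 62.3 kPa.
Pore pressure: u = 9.81×(3.5 − 0) = 34.335 kPa.
Initial effective stress: σ'_0 = σ_v − u = 62.3 − 34.335 = 27.965 kPa.
Final effective stress: σ'_f = σ'_0 + Δσ = 27.965 + 72.8 = 100.77 kPa.
Normally consolidated clay, so the full stress increment lies on the virgin compression line:
S_c = C_c·H/(1+e₀)·log₁₀(σ'_f/σ'_0) = 0.43×4/(1+0.71)×log₁₀(100.77/27.965)
    = 1.0058 × 0.55672 = 0.5599 m

S_c ≈ 560 mm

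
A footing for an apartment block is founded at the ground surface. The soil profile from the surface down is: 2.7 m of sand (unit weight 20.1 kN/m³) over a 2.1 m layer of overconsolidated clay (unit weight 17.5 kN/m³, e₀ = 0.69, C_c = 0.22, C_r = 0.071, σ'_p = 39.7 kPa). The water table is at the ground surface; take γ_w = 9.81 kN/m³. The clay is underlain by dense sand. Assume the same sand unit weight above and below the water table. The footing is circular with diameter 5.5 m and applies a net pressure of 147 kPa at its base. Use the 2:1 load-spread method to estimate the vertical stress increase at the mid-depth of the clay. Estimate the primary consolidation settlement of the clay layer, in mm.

S_c ≈ 98.2 mm

Mid-depth of clay below the ground surface: z = 2.7 + 2.1/2 = 3.75 m.
Total vertical stress at mid-clay: σ_v = 20.1×2.7 + 17.5×1.05 = 72.645 kPa.
Pore pressure: u = 9.81×(3.75 − 0) = 36.788 kPa.
Initial effective stress: σ'_0 = σ_v − u = 72.645 − 36.788 = 35.857 kPa.
Stress increase at mid-clay by the 2:1 spreading method:
Δσ ≈ qD²/(D+z)² = 147×5.5²/(5.5+3.75)² = 51.971 kPa
Final effective stress: σ'_f = 35.857 + 51.971 = 87.828 kPa.
σ'_f = 87.828 > σ'_p = 39.7 kPa, so the stress path crosses the preconsolidation pressure — recompression up to σ'_p, then virgin compression beyond:
S_c = H/(1+e₀)·[C_r·log₁₀(σ'_p/σ'_0) + C_c·log₁₀(σ'_f/σ'_p)]
    = 2.1/1.69 × [0.071×log₁₀(39.7/35.857) + 0.22×log₁₀(87.828/39.7)]
    = 1.2426 × [0.0031394 + 0.075865] = 0.09817 m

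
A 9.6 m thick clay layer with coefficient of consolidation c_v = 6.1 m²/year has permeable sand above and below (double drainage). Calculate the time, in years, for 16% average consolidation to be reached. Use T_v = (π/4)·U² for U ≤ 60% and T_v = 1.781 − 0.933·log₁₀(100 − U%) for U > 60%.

Drainage path length: H_d = H/2 = 4.8 m (double drainage).
U ≤ 60%: T_v = (π/4)·U² = (π/4)×0.16² = 0.020106.
t = T_v·H_d²/c_v = 0.020106×4.8²/6.1 = 0.07594 years.

t ≈ 0.0759 years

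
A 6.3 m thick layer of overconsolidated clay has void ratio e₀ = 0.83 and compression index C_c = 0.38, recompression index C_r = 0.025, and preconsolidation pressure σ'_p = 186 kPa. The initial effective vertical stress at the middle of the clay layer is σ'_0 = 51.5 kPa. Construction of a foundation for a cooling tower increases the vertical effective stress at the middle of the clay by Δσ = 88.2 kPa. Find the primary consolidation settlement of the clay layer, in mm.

S_c ≈ 37.3 mm

Final effective stress: σ'_f = 51.5 + 88.2 = 139.7 kPa.
σ'_f = 139.7 ≤ σ'_p = 186 kPa, so the clay remains overconsolidated and only the recompression index applies:
S_c = C_r·H/(1+e₀)·log₁₀(σ'_f/σ'_0) = 0.025×6.3/1.83×log₁₀(139.7/51.5)
    = 0.086065 × 0.43339 = 0.0373 m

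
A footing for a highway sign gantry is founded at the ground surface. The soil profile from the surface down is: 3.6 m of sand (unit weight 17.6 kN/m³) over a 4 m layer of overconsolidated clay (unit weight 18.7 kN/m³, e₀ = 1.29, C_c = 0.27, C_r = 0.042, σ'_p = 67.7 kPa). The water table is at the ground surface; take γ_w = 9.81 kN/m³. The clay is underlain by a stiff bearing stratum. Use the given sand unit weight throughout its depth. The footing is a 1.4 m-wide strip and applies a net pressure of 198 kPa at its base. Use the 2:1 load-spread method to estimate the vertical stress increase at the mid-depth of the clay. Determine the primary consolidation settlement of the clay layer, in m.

S_c ≈ 0.0601 m

Mid-depth of clay below the ground surface: z = 3.6 + 4/2 = 5.6 m.
Total vertical stress at mid-clay: σ_v = 17.6×3.6 + 18.7×2 = 100.76 kPa.
Pore pressure: u = 9.81×(5.6 − 0) = 54.936 kPa.
Initial effective stress: σ'_0 = σ_v − u = 100.76 − 54.936 = 45.824 kPa.
Stress increase at mid-clay by the 2:1 spreading method:
Δσ = qB/(B+z) = 198×1.4/(1.4+5.6) = 39.6 kPa
Final effective stress: σ'_f = 45.824 + 39.6 = 85.424 kPa.
σ'_f = 85.424 > σ'_p = 67.7 kPa, so the stress path crosses the preconsolidation pressure — recompression up to σ'_p, then virgin compression beyond:
S_c = H/(1+e₀)·[C_r·log₁₀(σ'_p/σ'_0) + C_c·log₁₀(σ'_f/σ'_p)]
    = 4/2.29 × [0.042×log₁₀(67.7/45.824) + 0.27×log₁₀(85.424/67.7)]
    = 1.7467 × [0.0071188 + 0.027268] = 0.06006 m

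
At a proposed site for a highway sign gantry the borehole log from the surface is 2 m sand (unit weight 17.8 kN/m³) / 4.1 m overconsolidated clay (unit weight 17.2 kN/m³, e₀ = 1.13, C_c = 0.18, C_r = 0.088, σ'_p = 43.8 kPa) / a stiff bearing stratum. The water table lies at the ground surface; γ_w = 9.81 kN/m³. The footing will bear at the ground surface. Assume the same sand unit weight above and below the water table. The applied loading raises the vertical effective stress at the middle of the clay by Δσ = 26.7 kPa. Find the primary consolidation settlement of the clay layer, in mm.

Mid-depth of clay below the ground surface: z = 2 + 4.1/2 = 4.05 m.
Total vertical stress at mid-clay: σ_v = 17.8×2 + 17.2×2.05 = 70.86 kPa.
Pore pressure: u = 9.81×(4.05 − 0) = 39.73 kPa.
Initial effective stress: σ'_0 = σ_v − u = 70.86 − 39.73 = 31.13 kPa.
Final effective stress: σ'_f = 31.13 + 26.7 = 57.83 kPa.
σ'_f = 57.83 > σ'_p = 43.8 kPa, so the stress path crosses the preconsolidation pressure — recompression up to σ'_p, then virgin compression beyond:
S_c = H/(1+e₀)·[C_r·log₁₀(σ'_p/σ'_0) + C_c·log₁₀(σ'_f/σ'_p)]
    = 4.1/2.13 × [0.088×log₁₀(43.8/31.13) + 0.18×log₁₀(57.83/43.8)]
    = 1.9249 × [0.01305 + 0.021722] = 0.06693 m

S_c ≈ 66.9 mm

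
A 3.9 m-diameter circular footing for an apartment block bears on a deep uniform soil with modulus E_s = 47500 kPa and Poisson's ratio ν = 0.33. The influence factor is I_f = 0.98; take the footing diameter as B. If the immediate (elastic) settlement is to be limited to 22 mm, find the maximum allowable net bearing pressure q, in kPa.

q ≈ 307 kPa

S_e = q·B·(1−ν²)/E_s · I_f  ⇒  q = S_e·E_s / (B·(1−ν²)·I_f).
q = 0.022 × 47500 / (3.9 × 0.8911 × 0.98) = 306.8 kPa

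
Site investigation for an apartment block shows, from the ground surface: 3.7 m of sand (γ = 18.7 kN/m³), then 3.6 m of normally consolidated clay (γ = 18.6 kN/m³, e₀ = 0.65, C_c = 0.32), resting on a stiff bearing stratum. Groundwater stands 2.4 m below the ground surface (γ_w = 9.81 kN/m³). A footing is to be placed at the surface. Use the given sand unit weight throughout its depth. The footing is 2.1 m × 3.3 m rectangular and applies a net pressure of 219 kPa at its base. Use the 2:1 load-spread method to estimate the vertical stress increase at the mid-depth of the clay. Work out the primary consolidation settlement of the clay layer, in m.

S_c ≈ 0.0828 m

Mid-depth of clay below the ground surface: z = 3.7 + 3.6/2 = 5.5 m.
Total vertical stress at mid-clay: σ_v = 18.7×3.7 + 18.6×1.8 = 102.67 kPa.
Pore pressure: u = 9.81×(5.5 − 2.4) = 30.411 kPa.
Initial effective stress: σ'_0 = σ_v − u = 102.67 − 30.411 = 72.259 kPa.
Stress increase at mid-clay by the 2:1 spreading method:
Δσ = qBL/((B+z)(L+z)) = 219×2.1×3.3/((2.1+5.5)(3.3+5.5)) = 22.692 kPa
Final effective stress: σ'_f = σ'_0 + Δσ = 72.259 + 22.692 = 94.951 kPa.
Normally consolidated clay, so the full stress increment lies on the virgin compression line:
S_c = C_c·H/(1+e₀)·log₁₀(σ'_f/σ'_0) = 0.32×3.6/(1+0.65)×log₁₀(94.951/72.259)
    = 0.69818 × 0.11861 = 0.08281 m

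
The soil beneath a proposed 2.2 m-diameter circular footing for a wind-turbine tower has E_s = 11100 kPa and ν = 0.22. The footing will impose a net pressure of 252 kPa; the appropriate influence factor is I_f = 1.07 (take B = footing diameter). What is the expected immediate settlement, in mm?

Immediate (elastic) settlement: S_e = q·B·(1−ν²)/E_s · I_f.
S_e = 252 × 2.2 × (1 − 0.22²) / 11100 × 1.07
    = 252 × 2.2 × 0.9516 / 11100 × 1.07
    = 0.05086 m = 50.86 mm

S_e ≈ 50.9 mm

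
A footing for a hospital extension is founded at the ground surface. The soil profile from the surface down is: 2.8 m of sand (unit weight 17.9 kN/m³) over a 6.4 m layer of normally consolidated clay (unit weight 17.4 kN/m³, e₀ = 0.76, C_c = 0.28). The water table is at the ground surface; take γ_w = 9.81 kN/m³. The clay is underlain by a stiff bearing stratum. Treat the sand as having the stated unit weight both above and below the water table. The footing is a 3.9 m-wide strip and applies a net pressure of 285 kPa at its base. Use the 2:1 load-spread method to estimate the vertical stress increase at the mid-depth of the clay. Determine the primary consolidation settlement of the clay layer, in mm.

S_c ≈ 540 mm

Mid-depth of clay below the ground surface: z = 2.8 + 6.4/2 = 6 m.
Total vertical stress at mid-clay: σ_v = 17.9×2.8 + 17.4×3.2 = 105.8 kPa.
Pore pressure: u = 9.81×(6 − 0) = 58.86 kPa.
Initial effective stress: σ'_0 = σ_v − u = 105.8 − 58.86 = 46.94 kPa.
Stress increase at mid-clay by the 2:1 spreading method:
Δσ = qB/(B+z) = 285×3.9/(3.9+6) = 112.27 kPa
Final effective stress: σ'_f = σ'_0 + Δσ = 46.94 + 112.27 = 159.21 kPa.
Normally consolidated clay, so the full stress increment lies on the virgin compression line:
S_c = C_c·H/(1+e₀)·log₁₀(σ'_f/σ'_0) = 0.28×6.4/(1+0.76)×log₁₀(159.21/46.94)
    = 1.0182 × 0.53043 = 0.5401 m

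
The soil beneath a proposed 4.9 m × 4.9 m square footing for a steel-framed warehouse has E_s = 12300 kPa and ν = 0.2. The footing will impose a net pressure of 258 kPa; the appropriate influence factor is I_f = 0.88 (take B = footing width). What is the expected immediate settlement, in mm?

S_e ≈ 86.8 mm

Immediate (elastic) settlement: S_e = q·B·(1−ν²)/E_s · I_f.
S_e = 258 × 4.9 × (1 − 0.2²) / 12300 × 0.88
    = 258 × 4.9 × 0.96 / 12300 × 0.88
    = 0.08683 m = 86.83 mm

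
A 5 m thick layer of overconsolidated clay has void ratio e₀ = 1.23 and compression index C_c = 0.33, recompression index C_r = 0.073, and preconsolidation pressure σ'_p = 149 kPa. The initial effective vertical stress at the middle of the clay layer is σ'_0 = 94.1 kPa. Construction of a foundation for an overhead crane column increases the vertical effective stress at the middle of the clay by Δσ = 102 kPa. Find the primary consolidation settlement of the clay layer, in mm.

Final effective stress: σ'_f = 94.1 + 102 = 196.1 kPa.
σ'_f = 196.1 > σ'_p = 149 kPa, so the stress path crosses the preconsolidation pressure — recompression up to σ'_p, then virgin compression beyond:
S_c = H/(1+e₀)·[C_r·log₁₀(σ'_p/σ'_0) + C_c·log₁₀(σ'_f/σ'_p)]
    = 5/2.23 × [0.073×log₁₀(149/94.1) + 0.33×log₁₀(196.1/149)]
    = 2.2422 × [0.014571 + 0.039366] = 0.1209 m

S_c ≈ 121 mm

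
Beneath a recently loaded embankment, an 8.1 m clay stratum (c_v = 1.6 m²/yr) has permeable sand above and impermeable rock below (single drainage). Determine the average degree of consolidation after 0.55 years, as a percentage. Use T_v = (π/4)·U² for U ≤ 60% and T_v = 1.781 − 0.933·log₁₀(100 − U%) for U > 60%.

Drainage path length: H_d = H = 8.1 m (single drainage).
T_v = c_v·t/H_d² = 1.6×0.55/8.1² = 0.013413.
T_v = 0.013413 corresponds to the U ≤ 60% branch:
U = √(4T_v/π) = 0.1307

U ≈ 13.1 %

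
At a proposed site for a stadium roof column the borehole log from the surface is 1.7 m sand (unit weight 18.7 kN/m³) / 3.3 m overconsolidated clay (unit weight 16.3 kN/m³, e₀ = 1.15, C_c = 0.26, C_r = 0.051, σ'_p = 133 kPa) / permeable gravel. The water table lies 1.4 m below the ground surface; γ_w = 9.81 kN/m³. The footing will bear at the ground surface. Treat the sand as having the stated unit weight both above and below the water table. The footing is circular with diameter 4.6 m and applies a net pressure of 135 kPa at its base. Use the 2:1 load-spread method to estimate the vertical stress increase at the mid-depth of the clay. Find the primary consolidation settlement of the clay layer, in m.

Mid-depth of clay below the ground surface: z = 1.7 + 3.3/2 = 3.35 m.
Total vertical stress at mid-clay: σ_v = 18.7×1.7 + 16.3×1.65 = 58.685 kPa.
Pore pressure: u = 9.81×(3.35 − 1.4) = 19.13 kPa.
Initial effective stress: σ'_0 = σ_v − u = 58.685 − 19.13 = 39.555 kPa.
Stress increase at mid-clay by the 2:1 spreading method:
Δσ ≈ qD²/(D+z)² = 135×4.6²/(4.6+3.35)² = 45.198 kPa
Final effective stress: σ'_f = 39.555 + 45.198 = 84.753 kPa.
σ'_f = 84.753 ≤ σ'_p = 133 kPa, so the clay remains overconsolidated and only the recompression index applies:
S_c = C_r·H/(1+e₀)·log₁₀(σ'_f/σ'_0) = 0.051×3.3/2.15×log₁₀(84.753/39.555)
    = 0.07828 × 0.33095 = 0.02591 m

S_c ≈ 0.0259 m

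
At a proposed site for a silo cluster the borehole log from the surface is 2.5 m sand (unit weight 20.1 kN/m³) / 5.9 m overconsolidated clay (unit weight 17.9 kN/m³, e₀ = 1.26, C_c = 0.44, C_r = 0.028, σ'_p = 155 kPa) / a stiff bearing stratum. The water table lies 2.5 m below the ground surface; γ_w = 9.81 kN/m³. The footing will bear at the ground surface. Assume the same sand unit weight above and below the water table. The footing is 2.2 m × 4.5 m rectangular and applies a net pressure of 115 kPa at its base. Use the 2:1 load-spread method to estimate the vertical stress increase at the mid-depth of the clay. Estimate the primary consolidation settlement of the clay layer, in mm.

Mid-depth of clay below the ground surface: z = 2.5 + 5.9/2 = 5.45 m.
Total vertical stress at mid-clay: σ_v = 20.1×2.5 + 17.9×2.95 = 103.06 kPa.
Pore pressure: u = 9.81×(5.45 − 2.5) = 28.94 kPa.
Initial effective stress: σ'_0 = σ_v − u = 103.06 − 28.94 = 74.12 kPa.
Stress increase at mid-clay by the 2:1 spreading method:
Δσ = qBL/((B+z)(L+z)) = 115×2.2×4.5/((2.2+5.45)(4.5+5.45)) = 14.957 kPa
Final effective stress: σ'_f = 74.12 + 14.957 = 89.077 kPa.
σ'_f = 89.077 ≤ σ'_p = 155 kPa, so the clay remains overconsolidated and only the recompression index applies:
S_c = C_r·H/(1+e₀)·log₁₀(σ'_f/σ'_0) = 0.028×5.9/2.26×log₁₀(89.077/74.12)
    = 0.073097 × 0.07983 = 0.005835 m

S_c ≈ 5.84 mm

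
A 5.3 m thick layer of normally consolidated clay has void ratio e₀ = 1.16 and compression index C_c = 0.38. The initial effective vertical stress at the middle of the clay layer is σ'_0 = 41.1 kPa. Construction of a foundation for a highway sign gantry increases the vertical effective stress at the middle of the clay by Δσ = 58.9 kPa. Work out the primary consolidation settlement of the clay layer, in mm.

Final effective stress: σ'_f = σ'_0 + Δσ = 41.1 + 58.9 = 100 kPa.
Normally consolidated clay, so the full stress increment lies on the virgin compression line:
S_c = C_c·H/(1+e₀)·log₁₀(σ'_f/σ'_0) = 0.38×5.3/(1+1.16)×log₁₀(100/41.1)
    = 0.93241 × 0.38616 = 0.3601 m

S_c ≈ 360 mm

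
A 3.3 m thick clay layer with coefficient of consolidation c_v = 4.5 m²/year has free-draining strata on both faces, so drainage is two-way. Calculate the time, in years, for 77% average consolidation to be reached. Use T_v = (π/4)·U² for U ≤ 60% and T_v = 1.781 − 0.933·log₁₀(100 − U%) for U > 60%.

Drainage path length: H_d = H/2 = 1.65 m (double drainage).
U > 60%: T_v = 1.781 − 0.933·log₁₀(100 − 77) = 0.51051.
t = T_v·H_d²/c_v = 0.51051×1.65²/4.5 = 0.3089 years.

t ≈ 0.309 years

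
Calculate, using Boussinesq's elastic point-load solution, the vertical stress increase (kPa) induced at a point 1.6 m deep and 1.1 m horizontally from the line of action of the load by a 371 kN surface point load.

Δσ_z ≈ 26.3 kPa

Boussinesq vertical stress below a point load on an elastic half-space:
Δσ_z = 3P/(2πz²) · [1 + (r/z)²]^(−5/2)
r/z = 1.1/1.6 = 0.6875; [1+(r/z)²]^(−5/2) = 0.37997.
Δσ_z = 3×371/(2π×1.6²) × 0.37997 = 69.195 × 0.37997 = 26.29 kPa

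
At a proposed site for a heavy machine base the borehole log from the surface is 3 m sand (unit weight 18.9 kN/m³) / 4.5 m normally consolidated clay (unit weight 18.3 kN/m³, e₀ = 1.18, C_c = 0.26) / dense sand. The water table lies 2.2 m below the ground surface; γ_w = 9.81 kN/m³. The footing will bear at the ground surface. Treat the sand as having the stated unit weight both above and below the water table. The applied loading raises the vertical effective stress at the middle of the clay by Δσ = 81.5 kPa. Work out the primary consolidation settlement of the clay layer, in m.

S_c ≈ 0.184 m

Mid-depth of clay below the ground surface: z = 3 + 4.5/2 = 5.25 m.
Total vertical stress at mid-clay: σ_v = 18.9×3 + 18.3×2.25 = 97.875 kPa.
Pore pressure: u = 9.81×(5.25 − 2.2) = 29.921 kPa.
Initial effective stress: σ'_0 = σ_v − u = 97.875 − 29.921 = 67.954 kPa.
Final effective stress: σ'_f = σ'_0 + Δσ = 67.954 + 81.5 = 149.45 kPa.
Normally consolidated clay, so the full stress increment lies on the virgin compression line:
S_c = C_c·H/(1+e₀)·log₁₀(σ'_f/σ'_0) = 0.26×4.5/(1+1.18)×log₁₀(149.45/67.954)
    = 0.5367 × 0.34228 = 0.1837 m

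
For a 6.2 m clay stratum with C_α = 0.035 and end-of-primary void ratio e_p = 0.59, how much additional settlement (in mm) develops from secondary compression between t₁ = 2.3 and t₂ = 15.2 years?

Secondary compression: S_s = C_α·H/(1+e_p)·log₁₀(t₂/t₁)
S_s = 0.035×6.2/(1+0.59)×log₁₀(15.2/2.3)
    = 0.1365 × 0.8201 = 0.1119 m

S_s ≈ 112 mm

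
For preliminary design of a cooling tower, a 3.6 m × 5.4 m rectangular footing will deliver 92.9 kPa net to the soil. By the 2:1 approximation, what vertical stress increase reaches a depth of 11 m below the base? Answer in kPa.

By the 2:1 method the load spreads at 1 horizontal : 2 vertical, so at depth z the loaded area has grown by z in each plan dimension:
Δσ = qBL/((B+z)(L+z)) = 92.9×3.6×5.4/((3.6+11)(5.4+11)) = 7.5425 kPa

Δσ_z ≈ 7.54 kPa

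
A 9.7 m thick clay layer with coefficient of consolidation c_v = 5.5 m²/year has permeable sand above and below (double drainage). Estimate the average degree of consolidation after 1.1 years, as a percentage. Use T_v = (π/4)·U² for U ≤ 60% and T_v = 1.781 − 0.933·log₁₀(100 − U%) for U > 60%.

U ≈ 57.2 %

Drainage path length: H_d = H/2 = 4.85 m (double drainage).
T_v = c_v·t/H_d² = 5.5×1.1/4.85² = 0.2572.
T_v = 0.2572 corresponds to the U ≤ 60% branch:
U = √(4T_v/π) = 0.5723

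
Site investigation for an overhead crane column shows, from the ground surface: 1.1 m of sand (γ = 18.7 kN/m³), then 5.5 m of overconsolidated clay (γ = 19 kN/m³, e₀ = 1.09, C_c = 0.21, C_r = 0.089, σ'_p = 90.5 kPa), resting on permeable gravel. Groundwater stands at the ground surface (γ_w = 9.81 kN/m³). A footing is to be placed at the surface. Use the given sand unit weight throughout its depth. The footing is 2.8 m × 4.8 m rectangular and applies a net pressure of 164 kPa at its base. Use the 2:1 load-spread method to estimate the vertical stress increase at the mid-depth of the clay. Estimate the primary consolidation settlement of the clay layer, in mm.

Mid-depth of clay below the ground surface: z = 1.1 + 5.5/2 = 3.85 m.
Total vertical stress at mid-clay: σ_v = 18.7×1.1 + 19×2.75 = 72.82 kPa.
Pore pressure: u = 9.81×(3.85 − 0) = 37.769 kPa.
Initial effective stress: σ'_0 = σ_v − u = 72.82 − 37.769 = 35.051 kPa.
Stress increase at mid-clay by the 2:1 spreading method:
Δσ = qBL/((B+z)(L+z)) = 164×2.8×4.8/((2.8+3.85)(4.8+3.85)) = 38.318 kPa
Final effective stress: σ'_f = 35.051 + 38.318 = 73.369 kPa.
σ'_f = 73.369 ≤ σ'_p = 90.5 kPa, so the clay remains overconsolidated and only the recompression index applies:
S_c = C_r·H/(1+e₀)·log₁₀(σ'_f/σ'_0) = 0.089×5.5/2.09×log₁₀(73.369/35.051)
    = 0.23421 × 0.32081 = 0.07514 m

S_c ≈ 75.1 mm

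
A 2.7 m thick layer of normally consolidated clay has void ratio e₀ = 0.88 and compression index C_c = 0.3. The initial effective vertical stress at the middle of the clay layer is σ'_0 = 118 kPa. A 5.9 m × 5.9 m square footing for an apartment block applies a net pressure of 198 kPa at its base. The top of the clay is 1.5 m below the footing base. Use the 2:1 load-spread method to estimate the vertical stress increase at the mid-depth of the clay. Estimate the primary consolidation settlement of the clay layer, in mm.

Mid-depth of clay below the footing base: z = 1.5 + 2.7/2 = 2.85 m.
Stress increase at mid-clay by the 2:1 spreading method:
Δσ = qBL/((B+z)(L+z)) = 198×5.9×5.9/((5.9+2.85)(5.9+2.85)) = 90.023 kPa
Final effective stress: σ'_f = σ'_0 + Δσ = 118 + 90.023 = 208.02 kPa.
Normally consolidated clay, so the full stress increment lies on the virgin compression line:
S_c = C_c·H/(1+e₀)·log₁₀(σ'_f/σ'_0) = 0.3×2.7/(1+0.88)×log₁₀(208.02/118)
    = 0.43085 × 0.24622 = 0.1061 m

S_c ≈ 106 mm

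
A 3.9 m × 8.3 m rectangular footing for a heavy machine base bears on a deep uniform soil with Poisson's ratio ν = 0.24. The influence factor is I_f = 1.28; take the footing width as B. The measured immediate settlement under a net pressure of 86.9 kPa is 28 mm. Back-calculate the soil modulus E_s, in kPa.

E_s ≈ 14600 kPa

S_e = q·B·(1−ν²)/E_s · I_f  ⇒  E_s = q·B·(1−ν²)·I_f / S_e.
E_s = 86.9 × 3.9 × 0.9424 × 1.28 / 0.028 = 14600 kPa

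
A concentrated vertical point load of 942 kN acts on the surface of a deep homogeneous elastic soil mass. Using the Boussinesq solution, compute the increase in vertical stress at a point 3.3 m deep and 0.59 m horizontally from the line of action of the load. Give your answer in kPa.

Δσ_z ≈ 38.2 kPa

Boussinesq vertical stress below a point load on an elastic half-space:
Δσ_z = 3P/(2πz²) · [1 + (r/z)²]^(−5/2)
r/z = 0.59/3.3 = 0.17879; [1+(r/z)²]^(−5/2) = 0.92435.
Δσ_z = 3×942/(2π×3.3²) × 0.92435 = 41.301 × 0.92435 = 38.18 kPa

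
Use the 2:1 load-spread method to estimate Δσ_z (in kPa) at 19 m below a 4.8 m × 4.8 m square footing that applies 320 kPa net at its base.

Δσ_z ≈ 13 kPa

By the 2:1 method the load spreads at 1 horizontal : 2 vertical, so at depth z the loaded area has grown by z in each plan dimension:
Δσ = qBL/((B+z)(L+z)) = 320×4.8×4.8/((4.8+19)(4.8+19)) = 13.016 kPa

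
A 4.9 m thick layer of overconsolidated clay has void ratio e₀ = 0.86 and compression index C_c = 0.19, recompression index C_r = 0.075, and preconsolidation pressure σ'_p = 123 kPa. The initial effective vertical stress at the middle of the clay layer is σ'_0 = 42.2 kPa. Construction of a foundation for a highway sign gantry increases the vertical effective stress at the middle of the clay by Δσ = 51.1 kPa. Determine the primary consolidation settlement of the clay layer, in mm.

S_c ≈ 68.1 mm

Final effective stress: σ'_f = 42.2 + 51.1 = 93.3 kPa.
σ'_f = 93.3 ≤ σ'_p = 123 kPa, so the clay remains overconsolidated and only the recompression index applies:
S_c = C_r·H/(1+e₀)·log₁₀(σ'_f/σ'_0) = 0.075×4.9/1.86×log₁₀(93.3/42.2)
    = 0.19758 × 0.34457 = 0.06808 m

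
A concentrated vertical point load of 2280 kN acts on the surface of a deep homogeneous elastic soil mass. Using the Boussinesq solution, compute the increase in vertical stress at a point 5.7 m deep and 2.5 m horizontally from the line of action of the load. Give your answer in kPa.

Boussinesq vertical stress below a point load on an elastic half-space:
Δσ_z = 3P/(2πz²) · [1 + (r/z)²]^(−5/2)
r/z = 2.5/5.7 = 0.4386; [1+(r/z)²]^(−5/2) = 0.64413.
Δσ_z = 3×2280/(2π×5.7²) × 0.64413 = 33.506 × 0.64413 = 21.58 kPa

Δσ_z ≈ 21.6 kPa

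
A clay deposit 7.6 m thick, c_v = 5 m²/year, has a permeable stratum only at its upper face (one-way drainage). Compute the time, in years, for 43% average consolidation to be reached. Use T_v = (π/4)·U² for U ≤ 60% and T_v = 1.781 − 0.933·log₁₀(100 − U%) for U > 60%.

Drainage path length: H_d = H = 7.6 m (single drainage).
U ≤ 60%: T_v = (π/4)·U² = (π/4)×0.43² = 0.14522.
t = T_v·H_d²/c_v = 0.14522×7.6²/5 = 1.678 years.

t ≈ 1.68 years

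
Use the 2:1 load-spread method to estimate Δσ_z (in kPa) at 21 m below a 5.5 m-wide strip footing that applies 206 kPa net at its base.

Δσ_z ≈ 42.8 kPa

By the 2:1 method the load spreads at 1 horizontal : 2 vertical, so at depth z the loaded area has grown by z in each plan dimension:
Δσ = qB/(B+z) = 206×5.5/(5.5+21) = 42.755 kPa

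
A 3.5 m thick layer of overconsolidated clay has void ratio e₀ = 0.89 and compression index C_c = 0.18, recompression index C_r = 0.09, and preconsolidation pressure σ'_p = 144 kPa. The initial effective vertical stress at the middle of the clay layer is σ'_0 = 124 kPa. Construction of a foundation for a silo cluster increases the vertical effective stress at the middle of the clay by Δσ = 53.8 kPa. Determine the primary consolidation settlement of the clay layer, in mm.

S_c ≈ 41.3 mm

Final effective stress: σ'_f = 124 + 53.8 = 177.8 kPa.
σ'_f = 177.8 > σ'_p = 144 kPa, so the stress path crosses the preconsolidation pressure — recompression up to σ'_p, then virgin compression beyond:
S_c = H/(1+e₀)·[C_r·log₁₀(σ'_p/σ'_0) + C_c·log₁₀(σ'_f/σ'_p)]
    = 3.5/1.89 × [0.09×log₁₀(144/124) + 0.18×log₁₀(177.8/144)]
    = 1.8519 × [0.0058447 + 0.016482] = 0.04135 m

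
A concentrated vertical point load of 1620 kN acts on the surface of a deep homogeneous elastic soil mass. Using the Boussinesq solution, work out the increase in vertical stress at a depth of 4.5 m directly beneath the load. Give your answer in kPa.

Boussinesq vertical stress below a point load on an elastic half-space:
Δσ_z = 3P/(2πz²) · [1 + (r/z)²]^(−5/2)
r/z = 0/4.5 = 0; [1+(r/z)²]^(−5/2) = 1.
Δσ_z = 3×1620/(2π×4.5²) × 1 = 38.197 × 1 = 38.2 kPa

Δσ_z ≈ 38.2 kPa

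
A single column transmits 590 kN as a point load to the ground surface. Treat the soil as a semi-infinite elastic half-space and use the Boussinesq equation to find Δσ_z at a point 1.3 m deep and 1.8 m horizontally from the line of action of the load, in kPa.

Δσ_z ≈ 11.5 kPa

Boussinesq vertical stress below a point load on an elastic half-space:
Δσ_z = 3P/(2πz²) · [1 + (r/z)²]^(−5/2)
r/z = 1.8/1.3 = 1.3846; [1+(r/z)²]^(−5/2) = 0.068802.
Δσ_z = 3×590/(2π×1.3²) × 0.068802 = 166.69 × 0.068802 = 11.47 kPa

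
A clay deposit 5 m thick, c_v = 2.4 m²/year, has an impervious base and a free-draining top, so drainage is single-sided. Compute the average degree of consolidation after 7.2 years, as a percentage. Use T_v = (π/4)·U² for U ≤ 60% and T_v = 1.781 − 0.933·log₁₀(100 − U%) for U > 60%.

U ≈ 85.3 %

Drainage path length: H_d = H = 5 m (single drainage).
T_v = c_v·t/H_d² = 2.4×7.2/5² = 0.6912.
T_v = 0.6912 corresponds to the U > 60% branch:
U = 1 − 10^((1.781 − T_v)/0.933)/100 = 0.8527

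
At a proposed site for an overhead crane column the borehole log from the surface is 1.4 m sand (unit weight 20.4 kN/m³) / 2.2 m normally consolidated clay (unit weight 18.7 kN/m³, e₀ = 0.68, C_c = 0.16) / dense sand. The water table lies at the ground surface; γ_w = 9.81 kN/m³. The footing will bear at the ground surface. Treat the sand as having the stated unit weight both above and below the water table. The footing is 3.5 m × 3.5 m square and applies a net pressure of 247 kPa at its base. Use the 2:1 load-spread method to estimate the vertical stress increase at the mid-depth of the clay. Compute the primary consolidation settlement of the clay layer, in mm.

S_c ≈ 135 mm

Mid-depth of clay below the ground surface: z = 1.4 + 2.2/2 = 2.5 m.
Total vertical stress at mid-clay: σ_v = 20.4×1.4 + 18.7×1.1 = 49.13 kPa.
Pore pressure: u = 9.81×(2.5 − 0) = 24.525 kPa.
Initial effective stress: σ'_0 = σ_v − u = 49.13 − 24.525 = 24.605 kPa.
Stress increase at mid-clay by the 2:1 spreading method:
Δσ = qBL/((B+z)(L+z)) = 247×3.5×3.5/((3.5+2.5)(3.5+2.5)) = 84.049 kPa
Final effective stress: σ'_f = σ'_0 + Δσ = 24.605 + 84.049 = 108.65 kPa.
Normally consolidated clay, so the full stress increment lies on the virgin compression line:
S_c = C_c·H/(1+e₀)·log₁₀(σ'_f/σ'_0) = 0.16×2.2/(1+0.68)×log₁₀(108.65/24.605)
    = 0.20952 × 0.64501 = 0.1351 m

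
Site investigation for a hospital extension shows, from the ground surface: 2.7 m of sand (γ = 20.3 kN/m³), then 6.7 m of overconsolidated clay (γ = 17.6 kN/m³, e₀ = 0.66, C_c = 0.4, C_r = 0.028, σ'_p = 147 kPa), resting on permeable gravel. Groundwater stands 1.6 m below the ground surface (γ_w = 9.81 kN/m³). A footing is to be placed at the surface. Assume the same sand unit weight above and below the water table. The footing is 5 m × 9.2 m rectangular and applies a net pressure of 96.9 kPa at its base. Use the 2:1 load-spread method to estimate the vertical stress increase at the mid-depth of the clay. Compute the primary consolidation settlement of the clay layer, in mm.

Mid-depth of clay below the ground surface: z = 2.7 + 6.7/2 = 6.05 m.
Total vertical stress at mid-clay: σ_v = 20.3×2.7 + 17.6×3.35 = 113.77 kPa.
Pore pressure: u = 9.81×(6.05 − 1.6) = 43.655 kPa.
Initial effective stress: σ'_0 = σ_v − u = 113.77 − 43.655 = 70.115 kPa.
Stress increase at mid-clay by the 2:1 spreading method:
Δσ = qBL/((B+z)(L+z)) = 96.9×5×9.2/((5+6.05)(9.2+6.05)) = 26.451 kPa
Final effective stress: σ'_f = 70.115 + 26.451 = 96.566 kPa.
σ'_f = 96.566 ≤ σ'_p = 147 kPa, so the clay remains overconsolidated and only the recompression index applies:
S_c = C_r·H/(1+e₀)·log₁₀(σ'_f/σ'_0) = 0.028×6.7/1.66×log₁₀(96.566/70.115)
    = 0.11301 × 0.13901 = 0.01571 m

S_c ≈ 15.7 mm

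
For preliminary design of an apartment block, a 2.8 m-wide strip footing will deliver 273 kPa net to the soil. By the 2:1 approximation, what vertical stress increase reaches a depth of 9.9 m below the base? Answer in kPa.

By the 2:1 method the load spreads at 1 horizontal : 2 vertical, so at depth z the loaded area has grown by z in each plan dimension:
Δσ = qB/(B+z) = 273×2.8/(2.8+9.9) = 60.189 kPa

Δσ_z ≈ 60.2 kPa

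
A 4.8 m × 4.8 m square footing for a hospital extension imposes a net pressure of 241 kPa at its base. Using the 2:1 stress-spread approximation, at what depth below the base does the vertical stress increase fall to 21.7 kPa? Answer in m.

2:1 spreading — at depth z the loaded area has grown by z in each plan dimension:
qB²/(B+z)² = Δσ_z ⇒ z = B(√(q/Δσ_z) − 1) = 4.8×(√(241/21.7) − 1) = 11.2 m

z ≈ 11.2 m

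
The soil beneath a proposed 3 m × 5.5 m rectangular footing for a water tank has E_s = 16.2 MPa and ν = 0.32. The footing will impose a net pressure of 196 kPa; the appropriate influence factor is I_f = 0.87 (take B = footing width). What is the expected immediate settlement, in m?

S_e ≈ 0.0283 m

Immediate (elastic) settlement: S_e = q·B·(1−ν²)/E_s · I_f.
E_s = 16.2 MPa = 16200 kPa.
S_e = 196 × 3 × (1 − 0.32²) / 16200 × 0.87
    = 196 × 3 × 0.8976 / 16200 × 0.87
    = 0.02834 m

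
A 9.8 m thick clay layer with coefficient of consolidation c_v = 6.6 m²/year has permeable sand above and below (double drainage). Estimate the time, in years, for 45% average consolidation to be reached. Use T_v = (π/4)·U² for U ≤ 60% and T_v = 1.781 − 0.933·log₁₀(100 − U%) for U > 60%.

Drainage path length: H_d = H/2 = 4.9 m (double drainage).
U ≤ 60%: T_v = (π/4)·U² = (π/4)×0.45² = 0.15904.
t = T_v·H_d²/c_v = 0.15904×4.9²/6.6 = 0.5786 years.

t ≈ 0.579 years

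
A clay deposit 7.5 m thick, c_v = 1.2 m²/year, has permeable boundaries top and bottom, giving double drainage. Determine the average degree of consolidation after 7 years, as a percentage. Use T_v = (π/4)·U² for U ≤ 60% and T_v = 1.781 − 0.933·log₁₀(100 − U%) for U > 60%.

Drainage path length: H_d = H/2 = 3.75 m (double drainage).
T_v = c_v·t/H_d² = 1.2×7/3.75² = 0.59733.
T_v = 0.59733 corresponds to the U > 60% branch:
U = 1 − 10^((1.781 − T_v)/0.933)/100 = 0.8144

U ≈ 81.4 %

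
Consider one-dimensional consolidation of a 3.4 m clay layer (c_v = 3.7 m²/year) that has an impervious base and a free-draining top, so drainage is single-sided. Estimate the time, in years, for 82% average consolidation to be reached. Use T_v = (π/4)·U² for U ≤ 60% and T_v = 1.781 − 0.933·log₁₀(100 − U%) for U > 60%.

Drainage path length: H_d = H = 3.4 m (single drainage).
U > 60%: T_v = 1.781 − 0.933·log₁₀(100 − 82) = 0.60983.
t = T_v·H_d²/c_v = 0.60983×3.4²/3.7 = 1.905 years.

t ≈ 1.91 years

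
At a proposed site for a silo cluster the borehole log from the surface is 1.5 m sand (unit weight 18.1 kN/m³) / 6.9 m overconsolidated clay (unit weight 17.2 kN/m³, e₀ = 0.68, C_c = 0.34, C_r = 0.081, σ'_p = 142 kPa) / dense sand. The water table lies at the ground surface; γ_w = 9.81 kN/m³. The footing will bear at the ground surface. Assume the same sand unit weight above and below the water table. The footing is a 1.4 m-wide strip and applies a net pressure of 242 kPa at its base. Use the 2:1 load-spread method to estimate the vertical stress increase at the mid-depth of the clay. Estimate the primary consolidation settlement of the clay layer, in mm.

Mid-depth of clay below the ground surface: z = 1.5 + 6.9/2 = 4.95 m.
Total vertical stress at mid-clay: σ_v = 18.1×1.5 + 17.2×3.45 = 86.49 kPa.
Pore pressure: u = 9.81×(4.95 − 0) = 48.56 kPa.
Initial effective stress: σ'_0 = σ_v − u = 86.49 − 48.56 = 37.93 kPa.
Stress increase at mid-clay by the 2:1 spreading method:
Δσ = qB/(B+z) = 242×1.4/(1.4+4.95) = 53.354 kPa
Final effective stress: σ'_f = 37.93 + 53.354 = 91.284 kPa.
σ'_f = 91.284 ≤ σ'_p = 142 kPa, so the clay remains overconsolidated and only the recompression index applies:
S_c = C_r·H/(1+e₀)·log₁₀(σ'_f/σ'_0) = 0.081×6.9/1.68×log₁₀(91.284/37.93)
    = 0.33268 × 0.38141 = 0.1269 m

S_c ≈ 127 mm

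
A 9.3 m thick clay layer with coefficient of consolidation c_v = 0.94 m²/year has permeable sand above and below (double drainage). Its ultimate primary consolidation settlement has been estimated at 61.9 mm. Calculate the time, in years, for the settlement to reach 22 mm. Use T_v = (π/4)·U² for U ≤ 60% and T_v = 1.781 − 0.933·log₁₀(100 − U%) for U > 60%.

t ≈ 2.28 years

Drainage path length: H_d = H/2 = 4.65 m (double drainage).
U = S(t)/S_ult = 22/61.9 = 0.3554.
U ≤ 60%: T_v = (π/4)·U² = (π/4)×0.35541² = 0.09921.
t = T_v·H_d²/c_v = 0.09921×4.65²/0.94 = 2.282 years.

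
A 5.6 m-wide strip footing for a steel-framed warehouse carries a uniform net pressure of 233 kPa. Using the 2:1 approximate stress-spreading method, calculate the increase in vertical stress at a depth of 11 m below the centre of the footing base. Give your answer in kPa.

By the 2:1 method the load spreads at 1 horizontal : 2 vertical, so at depth z the loaded area has grown by z in each plan dimension:
Δσ = qB/(B+z) = 233×5.6/(5.6+11) = 78.602 kPa

Δσ_z ≈ 78.6 kPa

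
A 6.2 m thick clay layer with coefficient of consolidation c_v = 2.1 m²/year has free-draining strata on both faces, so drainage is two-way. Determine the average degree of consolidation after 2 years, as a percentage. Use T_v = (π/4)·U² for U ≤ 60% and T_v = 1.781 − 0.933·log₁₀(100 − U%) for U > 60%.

Drainage path length: H_d = H/2 = 3.1 m (double drainage).
T_v = c_v·t/H_d² = 2.1×2/3.1² = 0.43704.
T_v = 0.43704 corresponds to the U > 60% branch:
U = 1 − 10^((1.781 − T_v)/0.933)/100 = 0.7243

U ≈ 72.4 %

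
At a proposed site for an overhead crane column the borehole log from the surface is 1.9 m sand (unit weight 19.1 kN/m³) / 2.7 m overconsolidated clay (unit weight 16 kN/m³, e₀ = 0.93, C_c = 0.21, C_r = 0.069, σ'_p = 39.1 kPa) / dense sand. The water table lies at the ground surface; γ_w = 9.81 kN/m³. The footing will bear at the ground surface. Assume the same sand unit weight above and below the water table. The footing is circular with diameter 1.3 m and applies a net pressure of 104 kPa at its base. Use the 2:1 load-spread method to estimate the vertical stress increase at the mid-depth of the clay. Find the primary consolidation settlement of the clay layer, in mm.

S_c ≈ 11.8 mm

Mid-depth of clay below the ground surface: z = 1.9 + 2.7/2 = 3.25 m.
Total vertical stress at mid-clay: σ_v = 19.1×1.9 + 16×1.35 = 57.89 kPa.
Pore pressure: u = 9.81×(3.25 − 0) = 31.883 kPa.
Initial effective stress: σ'_0 = σ_v − u = 57.89 − 31.883 = 26.007 kPa.
Stress increase at mid-clay by the 2:1 spreading method:
Δσ ≈ qD²/(D+z)² = 104×1.3²/(1.3+3.25)² = 8.4898 kPa
Final effective stress: σ'_f = 26.007 + 8.4898 = 34.497 kPa.
σ'_f = 34.497 ≤ σ'_p = 39.1 kPa, so the clay remains overconsolidated and only the recompression index applies:
S_c = C_r·H/(1+e₀)·log₁₀(σ'_f/σ'_0) = 0.069×2.7/1.93×log₁₀(34.497/26.007)
    = 0.096531 × 0.12269 = 0.01184 m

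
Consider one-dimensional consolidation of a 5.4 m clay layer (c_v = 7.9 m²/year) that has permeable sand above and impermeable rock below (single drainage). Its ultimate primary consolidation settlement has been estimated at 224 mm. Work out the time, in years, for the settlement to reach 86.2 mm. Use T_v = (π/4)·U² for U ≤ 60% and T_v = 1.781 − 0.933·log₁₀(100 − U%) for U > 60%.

Drainage path length: H_d = H = 5.4 m (single drainage).
U = S(t)/S_ult = 86.2/224 = 0.3848.
U ≤ 60%: T_v = (π/4)·U² = (π/4)×0.38482² = 0.11631.
t = T_v·H_d²/c_v = 0.11631×5.4²/7.9 = 0.4293 years.

t ≈ 0.429 years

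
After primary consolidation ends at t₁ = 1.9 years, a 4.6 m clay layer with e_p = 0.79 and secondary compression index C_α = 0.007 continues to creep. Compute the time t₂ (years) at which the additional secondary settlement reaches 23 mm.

t₂ ≈ 36.1 years

S_s = C_α·H/(1+e_p)·log₁₀(t₂/t₁) ⇒ log₁₀(t₂/t₁) = S_s·(1+e_p)/(C_α·H).
log₁₀(t₂/t₁) = 0.023 × (1+0.79) / (0.007×4.6) = 1.279
t₂ = t₁ × 10^1.279 = 1.9 × 18.99 = 36.08 years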